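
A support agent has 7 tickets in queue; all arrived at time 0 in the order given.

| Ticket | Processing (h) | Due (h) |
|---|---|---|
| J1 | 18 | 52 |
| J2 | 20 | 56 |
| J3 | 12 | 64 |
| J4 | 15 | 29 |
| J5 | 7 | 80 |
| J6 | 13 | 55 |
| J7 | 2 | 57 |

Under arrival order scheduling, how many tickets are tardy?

FIFO (arrival order): J1 J2 J3 J4 J5 J6 J7.
J1: 0→18, due 52, tardiness 0
J2: 18→38, due 56, tardiness 0
J3: 38→50, due 64, tardiness 0
J4: 50→65, due 29, tardiness 36
J5: 65→72, due 80, tardiness 0
J6: 72→85, due 55, tardiness 30
J7: 85→87, due 57, tardiness 30
Late tickets: 3.

3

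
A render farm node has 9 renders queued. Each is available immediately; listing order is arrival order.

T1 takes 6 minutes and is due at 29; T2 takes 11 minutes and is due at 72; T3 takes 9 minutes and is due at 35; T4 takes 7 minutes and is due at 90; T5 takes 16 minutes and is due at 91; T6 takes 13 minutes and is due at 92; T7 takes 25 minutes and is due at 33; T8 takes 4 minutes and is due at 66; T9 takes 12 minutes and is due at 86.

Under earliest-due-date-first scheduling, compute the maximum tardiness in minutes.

EDD (increasing due date): T1 T7 T3 T8 T2 T9 T4 T5 T6.
T1: 0→6, due 29, tardiness 0
T7: 6→31, due 33, tardiness 0
T3: 31→40, due 35, tardiness 5
T8: 40→44, due 66, tardiness 0
T2: 44→55, due 72, tardiness 0
T9: 55→67, due 86, tardiness 0
T4: 67→74, due 90, tardiness 0
T5: 74→90, due 91, tardiness 0
T6: 90→103, due 92, tardiness 11
Maximum = 11.

11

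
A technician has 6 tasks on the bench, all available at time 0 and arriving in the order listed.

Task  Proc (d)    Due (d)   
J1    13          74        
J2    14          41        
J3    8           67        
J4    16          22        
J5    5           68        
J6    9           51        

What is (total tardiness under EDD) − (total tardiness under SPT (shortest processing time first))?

EDD (increasing due date): J4 J2 J6 J3 J5 J1.
J4: 0→16, due 22, tardiness 0
J2: 16→30, due 41, tardiness 0
J6: 30→39, due 51, tardiness 0
J3: 39→47, due 67, tardiness 0
J5: 47→52, due 68, tardiness 0
J1: 52→65, due 74, tardiness 0
Sum = 0+0+0+0+0+0 = 0.
SPT (increasing processing time): J5 J3 J6 J1 J2 J4.
J5: 0→5, due 68, tardiness 0
J3: 5→13, due 67, tardiness 0
J6: 13→22, due 51, tardiness 0
J1: 22→35, due 74, tardiness 0
J2: 35→49, due 41, tardiness 8
J4: 49→65, due 22, tardiness 43
Sum = 0+0+0+0+8+43 = 51.
Difference = 0 − 51 = -51.

-51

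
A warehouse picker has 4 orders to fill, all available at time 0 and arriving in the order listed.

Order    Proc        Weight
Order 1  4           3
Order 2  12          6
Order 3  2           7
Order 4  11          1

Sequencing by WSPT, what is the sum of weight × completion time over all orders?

WSPT (decreasing weight/processing-time ratio): Order 3 Order 1 Order 2 Order 4.
Order 3: finishes 2, weight 7, w·C = 14
Order 1: finishes 6, weight 3, w·C = 18
Order 2: finishes 18, weight 6, w·C = 108
Order 4: finishes 29, weight 1, w·C = 29
Sum = 14+18+108+29 = 169.

169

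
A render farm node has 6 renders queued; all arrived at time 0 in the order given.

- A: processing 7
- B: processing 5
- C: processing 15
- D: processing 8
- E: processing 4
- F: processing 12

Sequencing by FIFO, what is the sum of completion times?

FIFO (arrival order): A B C D E F.
A: 0→7
B: 7→12
C: 12→27
D: 27→35
E: 35→39
F: 39→51
Sum = 7+12+27+35+39+51 = 171.

171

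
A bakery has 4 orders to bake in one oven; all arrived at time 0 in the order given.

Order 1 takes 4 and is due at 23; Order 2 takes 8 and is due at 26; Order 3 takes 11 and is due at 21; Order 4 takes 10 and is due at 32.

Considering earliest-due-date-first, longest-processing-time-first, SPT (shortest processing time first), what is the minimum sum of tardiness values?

EDD (increasing due date): Order 3 Order 1 Order 2 Order 4.
Order 3: 0→11, due 21, tardiness 0
Order 1: 11→15, due 23, tardiness 0
Order 2: 15→23, due 26, tardiness 0
Order 4: 23→33, due 32, tardiness 1
Sum = 0+0+0+1 = 1.
LPT (decreasing processing time): Order 3 Order 4 Order 2 Order 1.
Order 3: 0→11, due 21, tardiness 0
Order 4: 11→21, due 32, tardiness 0
Order 2: 21→29, due 26, tardiness 3
Order 1: 29→33, due 23, tardiness 10
Sum = 0+0+3+10 = 13.
SPT (increasing processing time): Order 1 Order 2 Order 4 Order 3.
Order 1: 0→4, due 23, tardiness 0
Order 2: 4→12, due 26, tardiness 0
Order 4: 12→22, due 32, tardiness 0
Order 3: 22→33, due 21, tardiness 12
Sum = 0+0+0+12 = 12.
EDD 1, LPT 13, SPT 12 → minimum 1.

1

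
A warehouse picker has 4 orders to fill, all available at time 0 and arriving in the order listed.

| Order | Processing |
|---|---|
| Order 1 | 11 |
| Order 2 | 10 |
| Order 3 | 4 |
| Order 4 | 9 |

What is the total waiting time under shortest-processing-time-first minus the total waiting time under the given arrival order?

SPT (increasing processing time): Order 3 Order 4 Order 2 Order 1.
Order 3: waits 0, runs 0→4
Order 4: waits 4, runs 4→13
Order 2: waits 13, runs 13→23
Order 1: waits 23, runs 23→34
Sum = 0+4+13+23 = 40.
FIFO (arrival order): Order 1 Order 2 Order 3 Order 4.
Order 1: waits 0, runs 0→11
Order 2: waits 11, runs 11→21
Order 3: waits 21, runs 21→25
Order 4: waits 25, runs 25→34
Sum = 0+11+21+25 = 57.
Difference = 40 − 57 = -17.

-17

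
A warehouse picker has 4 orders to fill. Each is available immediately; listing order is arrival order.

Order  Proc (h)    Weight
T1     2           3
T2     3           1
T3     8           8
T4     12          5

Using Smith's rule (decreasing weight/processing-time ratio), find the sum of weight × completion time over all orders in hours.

221

WSPT (decreasing weight/processing-time ratio): T1 T3 T4 T2.
T1: finishes 2, weight 3, w·C = 6
T3: finishes 10, weight 8, w·C = 80
T4: finishes 22, weight 5, w·C = 110
T2: finishes 25, weight 1, w·C = 25
Sum = 6+80+110+25 = 221.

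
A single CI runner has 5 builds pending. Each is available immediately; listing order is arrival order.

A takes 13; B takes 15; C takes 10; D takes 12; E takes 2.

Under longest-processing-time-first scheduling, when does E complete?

LPT (decreasing processing time): B A D C E.
B: 0→15
A: 15→28
D: 28→40
C: 40→50
E: 50→52

52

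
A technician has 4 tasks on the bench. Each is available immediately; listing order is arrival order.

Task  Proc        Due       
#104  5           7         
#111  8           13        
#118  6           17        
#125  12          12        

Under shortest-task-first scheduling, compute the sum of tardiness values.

SPT (increasing processing time): #104 #118 #111 #125.
#104: 0→5, due 7, tardiness 0
#118: 5→11, due 17, tardiness 0
#111: 11→19, due 13, tardiness 6
#125: 19→31, due 12, tardiness 19
Sum = 0+0+6+19 = 25.

25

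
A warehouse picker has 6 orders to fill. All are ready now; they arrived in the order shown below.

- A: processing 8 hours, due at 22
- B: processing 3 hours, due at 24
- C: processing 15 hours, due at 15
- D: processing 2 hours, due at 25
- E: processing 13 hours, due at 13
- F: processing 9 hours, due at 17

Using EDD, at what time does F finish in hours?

37

EDD (increasing due date): E C F A B D.
E: 0→13
C: 13→28
F: 28→37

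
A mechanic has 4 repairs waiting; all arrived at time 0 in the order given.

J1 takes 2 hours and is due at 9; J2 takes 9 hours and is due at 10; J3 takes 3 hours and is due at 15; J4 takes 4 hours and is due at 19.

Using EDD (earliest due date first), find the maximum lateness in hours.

EDD (increasing due date): J1 J2 J3 J4.
J1: 0→2, due 9, lateness -7
J2: 2→11, due 10, lateness 1
J3: 11→14, due 15, lateness -1
J4: 14→18, due 19, lateness -1
Maximum = 1.

1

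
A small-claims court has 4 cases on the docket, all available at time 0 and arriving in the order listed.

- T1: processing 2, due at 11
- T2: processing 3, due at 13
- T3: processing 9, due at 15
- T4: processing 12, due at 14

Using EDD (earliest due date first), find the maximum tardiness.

EDD (increasing due date): T1 T2 T4 T3.
T1: 0→2, due 11, tardiness 0
T2: 2→5, due 13, tardiness 0
T4: 5→17, due 14, tardiness 3
T3: 17→26, due 15, tardiness 11
Maximum = 11.

11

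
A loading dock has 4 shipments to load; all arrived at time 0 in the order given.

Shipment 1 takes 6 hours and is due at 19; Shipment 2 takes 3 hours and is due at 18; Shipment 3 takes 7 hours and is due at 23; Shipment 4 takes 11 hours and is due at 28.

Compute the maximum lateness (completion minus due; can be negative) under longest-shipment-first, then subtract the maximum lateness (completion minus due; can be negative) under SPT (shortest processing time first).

10

LPT (decreasing processing time): Shipment 4 Shipment 3 Shipment 1 Shipment 2.
Shipment 4: 0→11, due 28, lateness -17
Shipment 3: 11→18, due 23, lateness -5
Shipment 1: 18→24, due 19, lateness 5
Shipment 2: 24→27, due 18, lateness 9
Maximum = 9.
SPT (increasing processing time): Shipment 2 Shipment 1 Shipment 3 Shipment 4.
Shipment 2: 0→3, due 18, lateness -15
Shipment 1: 3→9, due 19, lateness -10
Shipment 3: 9→16, due 23, lateness -7
Shipment 4: 16→27, due 28, lateness -1
Maximum = -1.
Difference = 9 − -1 = 10.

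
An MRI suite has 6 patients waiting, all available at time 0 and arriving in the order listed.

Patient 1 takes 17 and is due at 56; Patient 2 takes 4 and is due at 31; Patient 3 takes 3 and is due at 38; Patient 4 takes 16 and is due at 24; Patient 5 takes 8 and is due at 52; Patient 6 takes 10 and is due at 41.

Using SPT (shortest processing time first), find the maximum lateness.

SPT (increasing processing time): Patient 3 Patient 2 Patient 5 Patient 6 Patient 4 Patient 1.
Patient 3: 0→3, due 38, lateness -35
Patient 2: 3→7, due 31, lateness -24
Patient 5: 7→15, due 52, lateness -37
Patient 6: 15→25, due 41, lateness -16
Patient 4: 25→41, due 24, lateness 17
Patient 1: 41→58, due 56, lateness 2
Maximum = 17.

17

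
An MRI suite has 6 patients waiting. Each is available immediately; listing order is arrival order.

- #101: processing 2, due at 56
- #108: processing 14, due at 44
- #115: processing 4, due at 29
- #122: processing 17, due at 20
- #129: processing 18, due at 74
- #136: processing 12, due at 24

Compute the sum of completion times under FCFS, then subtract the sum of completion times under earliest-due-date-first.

-45

FIFO (arrival order): #101 #108 #115 #122 #129 #136.
#101: 0→2
#108: 2→16
#115: 16→20
#122: 20→37
#129: 37→55
#136: 55→67
Sum = 2+16+20+37+55+67 = 197.
EDD (increasing due date): #122 #136 #115 #108 #101 #129.
#122: 0→17
#136: 17→29
#115: 29→33
#108: 33→47
#101: 47→49
#129: 49→67
Sum = 17+29+33+47+49+67 = 242.
Difference = 197 − 242 = -45.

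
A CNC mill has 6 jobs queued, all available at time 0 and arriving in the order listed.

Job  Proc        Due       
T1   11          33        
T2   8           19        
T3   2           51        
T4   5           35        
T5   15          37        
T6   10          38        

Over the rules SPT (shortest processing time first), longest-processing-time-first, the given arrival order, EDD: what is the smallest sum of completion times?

136

SPT (increasing processing time): T3 T4 T2 T6 T1 T5.
T3: 0→2
T4: 2→7
T2: 7→15
T6: 15→25
T1: 25→36
T5: 36→51
Sum = 2+7+15+25+36+51 = 136.
LPT (decreasing processing time): T5 T1 T6 T2 T4 T3.
T5: 0→15
T1: 15→26
T6: 26→36
T2: 36→44
T4: 44→49
T3: 49→51
Sum = 15+26+36+44+49+51 = 221.
FIFO (arrival order): T1 T2 T3 T4 T5 T6.
T1: 0→11
T2: 11→19
T3: 19→21
T4: 21→26
T5: 26→41
T6: 41→51
Sum = 11+19+21+26+41+51 = 169.
EDD (increasing due date): T2 T1 T4 T5 T6 T3.
T2: 0→8
T1: 8→19
T4: 19→24
T5: 24→39
T6: 39→49
T3: 49→51
Sum = 8+19+24+39+49+51 = 190.
SPT 136, LPT 221, FIFO 169, EDD 190 → minimum 136.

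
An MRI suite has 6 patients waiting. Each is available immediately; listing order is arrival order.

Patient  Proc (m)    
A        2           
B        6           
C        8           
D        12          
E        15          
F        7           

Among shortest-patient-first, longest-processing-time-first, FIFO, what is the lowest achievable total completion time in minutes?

133

SPT (increasing processing time): A B F C D E.
A: 0→2
B: 2→8
F: 8→15
C: 15→23
D: 23→35
E: 35→50
Sum = 2+8+15+23+35+50 = 133.
LPT (decreasing processing time): E D C F B A.
E: 0→15
D: 15→27
C: 27→35
F: 35→42
B: 42→48
A: 48→50
Sum = 15+27+35+42+48+50 = 217.
FIFO (arrival order): A B C D E F.
A: 0→2
B: 2→8
C: 8→16
D: 16→28
E: 28→43
F: 43→50
Sum = 2+8+16+28+43+50 = 147.
SPT 133, LPT 217, FIFO 147 → minimum 133.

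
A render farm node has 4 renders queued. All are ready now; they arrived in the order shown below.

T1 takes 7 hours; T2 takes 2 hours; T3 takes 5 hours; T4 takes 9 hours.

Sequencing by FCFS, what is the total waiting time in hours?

FIFO (arrival order): T1 T2 T3 T4.
T1: waits 0, runs 0→7
T2: waits 7, runs 7→9
T3: waits 9, runs 9→14
T4: waits 14, runs 14→23
Sum = 0+7+9+14 = 30.

30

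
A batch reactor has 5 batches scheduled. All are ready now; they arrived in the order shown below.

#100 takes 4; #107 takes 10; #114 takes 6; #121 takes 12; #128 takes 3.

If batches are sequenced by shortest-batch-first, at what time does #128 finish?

3

SPT (increasing processing time): #128 #100 #114 #107 #121.
#128: 0→3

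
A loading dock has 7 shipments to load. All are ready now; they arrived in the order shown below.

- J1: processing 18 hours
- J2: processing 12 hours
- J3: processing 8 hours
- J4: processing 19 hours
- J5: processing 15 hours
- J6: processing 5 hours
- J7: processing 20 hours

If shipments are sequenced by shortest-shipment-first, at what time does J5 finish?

40

SPT (increasing processing time): J6 J3 J2 J5 J1 J4 J7.
J6: 0→5
J3: 5→13
J2: 13→25
J5: 25→40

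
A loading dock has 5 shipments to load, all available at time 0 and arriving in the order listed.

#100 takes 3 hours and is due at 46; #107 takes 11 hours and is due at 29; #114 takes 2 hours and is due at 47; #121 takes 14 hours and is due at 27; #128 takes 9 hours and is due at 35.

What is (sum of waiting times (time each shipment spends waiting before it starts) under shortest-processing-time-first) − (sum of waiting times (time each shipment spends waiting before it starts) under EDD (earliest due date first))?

-64

SPT (increasing processing time): #114 #100 #128 #107 #121.
#114: waits 0, runs 0→2
#100: waits 2, runs 2→5
#128: waits 5, runs 5→14
#107: waits 14, runs 14→25
#121: waits 25, runs 25→39
Sum = 0+2+5+14+25 = 46.
EDD (increasing due date): #121 #107 #128 #100 #114.
#121: waits 0, runs 0→14
#107: waits 14, runs 14→25
#128: waits 25, runs 25→34
#100: waits 34, runs 34→37
#114: waits 37, runs 37→39
Sum = 0+14+25+34+37 = 110.
Difference = 46 − 110 = -64.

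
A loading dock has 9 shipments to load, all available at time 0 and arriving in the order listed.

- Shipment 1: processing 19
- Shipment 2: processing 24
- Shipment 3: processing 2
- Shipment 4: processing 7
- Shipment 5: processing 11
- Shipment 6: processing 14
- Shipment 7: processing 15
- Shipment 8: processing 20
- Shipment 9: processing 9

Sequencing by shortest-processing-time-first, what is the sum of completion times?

SPT (increasing processing time): Shipment 3 Shipment 4 Shipment 9 Shipment 5 Shipment 6 Shipment 7 Shipment 1 Shipment 8 Shipment 2.
Shipment 3: 0→2
Shipment 4: 2→9
Shipment 9: 9→18
Shipment 5: 18→29
Shipment 6: 29→43
Shipment 7: 43→58
Shipment 1: 58→77
Shipment 8: 77→97
Shipment 2: 97→121
Sum = 2+9+18+29+43+58+77+97+121 = 454.

454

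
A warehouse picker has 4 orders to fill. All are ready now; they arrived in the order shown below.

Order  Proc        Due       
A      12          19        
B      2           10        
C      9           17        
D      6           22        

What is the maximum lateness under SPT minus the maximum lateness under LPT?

-9

SPT (increasing processing time): B D C A.
B: 0→2, due 10, lateness -8
D: 2→8, due 22, lateness -14
C: 8→17, due 17, lateness 0
A: 17→29, due 19, lateness 10
Maximum = 10.
LPT (decreasing processing time): A C D B.
A: 0→12, due 19, lateness -7
C: 12→21, due 17, lateness 4
D: 21→27, due 22, lateness 5
B: 27→29, due 10, lateness 19
Maximum = 19.
Difference = 10 − 19 = -9.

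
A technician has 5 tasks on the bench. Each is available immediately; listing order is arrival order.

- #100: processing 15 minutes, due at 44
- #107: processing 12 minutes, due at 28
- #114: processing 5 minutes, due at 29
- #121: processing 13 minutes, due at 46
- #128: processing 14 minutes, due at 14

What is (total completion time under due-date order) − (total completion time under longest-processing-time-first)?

EDD (increasing due date): #128 #107 #114 #100 #121.
#128: 0→14
#107: 14→26
#114: 26→31
#100: 31→46
#121: 46→59
Sum = 14+26+31+46+59 = 176.
LPT (decreasing processing time): #100 #128 #121 #107 #114.
#100: 0→15
#128: 15→29
#121: 29→42
#107: 42→54
#114: 54→59
Sum = 15+29+42+54+59 = 199.
Difference = 176 − 199 = -23.

-23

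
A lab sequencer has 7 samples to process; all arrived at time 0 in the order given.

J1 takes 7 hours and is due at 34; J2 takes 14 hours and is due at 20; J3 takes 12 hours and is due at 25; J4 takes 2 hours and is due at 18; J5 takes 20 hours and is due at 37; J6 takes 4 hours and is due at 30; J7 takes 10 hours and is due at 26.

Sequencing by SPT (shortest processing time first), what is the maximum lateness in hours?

SPT (increasing processing time): J4 J6 J1 J7 J3 J2 J5.
J4: 0→2, due 18, lateness -16
J6: 2→6, due 30, lateness -24
J1: 6→13, due 34, lateness -21
J7: 13→23, due 26, lateness -3
J3: 23→35, due 25, lateness 10
J2: 35→49, due 20, lateness 29
J5: 49→69, due 37, lateness 32
Maximum = 32.

32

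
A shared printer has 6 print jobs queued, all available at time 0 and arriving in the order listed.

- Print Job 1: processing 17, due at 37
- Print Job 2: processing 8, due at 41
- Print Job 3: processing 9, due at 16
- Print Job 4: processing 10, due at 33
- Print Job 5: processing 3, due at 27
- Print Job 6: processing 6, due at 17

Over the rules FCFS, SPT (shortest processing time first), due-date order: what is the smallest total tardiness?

FIFO (arrival order): Print Job 1 Print Job 2 Print Job 3 Print Job 4 Print Job 5 Print Job 6.
Print Job 1: 0→17, due 37, tardiness 0
Print Job 2: 17→25, due 41, tardiness 0
Print Job 3: 25→34, due 16, tardiness 18
Print Job 4: 34→44, due 33, tardiness 11
Print Job 5: 44→47, due 27, tardiness 20
Print Job 6: 47→53, due 17, tardiness 36
Sum = 0+0+18+11+20+36 = 85.
SPT (increasing processing time): Print Job 5 Print Job 6 Print Job 2 Print Job 3 Print Job 4 Print Job 1.
Print Job 5: 0→3, due 27, tardiness 0
Print Job 6: 3→9, due 17, tardiness 0
Print Job 2: 9→17, due 41, tardiness 0
Print Job 3: 17→26, due 16, tardiness 10
Print Job 4: 26→36, due 33, tardiness 3
Print Job 1: 36→53, due 37, tardiness 16
Sum = 0+0+0+10+3+16 = 29.
EDD (increasing due date): Print Job 3 Print Job 6 Print Job 5 Print Job 4 Print Job 1 Print Job 2.
Print Job 3: 0→9, due 16, tardiness 0
Print Job 6: 9→15, due 17, tardiness 0
Print Job 5: 15→18, due 27, tardiness 0
Print Job 4: 18→28, due 33, tardiness 0
Print Job 1: 28→45, due 37, tardiness 8
Print Job 2: 45→53, due 41, tardiness 12
Sum = 0+0+0+0+8+12 = 20.
FIFO 85, SPT 29, EDD 20 → minimum 20.

20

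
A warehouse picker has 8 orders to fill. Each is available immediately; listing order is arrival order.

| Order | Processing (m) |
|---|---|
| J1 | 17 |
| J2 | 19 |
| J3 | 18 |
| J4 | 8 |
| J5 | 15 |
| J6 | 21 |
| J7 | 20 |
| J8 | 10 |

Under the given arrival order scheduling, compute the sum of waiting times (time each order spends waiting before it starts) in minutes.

462

FIFO (arrival order): J1 J2 J3 J4 J5 J6 J7 J8.
J1: waits 0, runs 0→17
J2: waits 17, runs 17→36
J3: waits 36, runs 36→54
J4: waits 54, runs 54→62
J5: waits 62, runs 62→77
J6: waits 77, runs 77→98
J7: waits 98, runs 98→118
J8: waits 118, runs 118→128
Sum = 0+17+36+54+62+77+98+118 = 462.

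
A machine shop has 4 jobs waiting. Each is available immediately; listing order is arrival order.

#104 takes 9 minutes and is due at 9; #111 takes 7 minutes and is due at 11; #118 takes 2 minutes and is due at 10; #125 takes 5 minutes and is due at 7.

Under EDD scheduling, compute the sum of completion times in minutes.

EDD (increasing due date): #125 #104 #118 #111.
#125: 0→5
#104: 5→14
#118: 14→16
#111: 16→23
Sum = 5+14+16+23 = 58.

58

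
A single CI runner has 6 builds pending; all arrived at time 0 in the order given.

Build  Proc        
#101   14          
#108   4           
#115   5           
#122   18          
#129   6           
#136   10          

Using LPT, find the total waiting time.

193

LPT (decreasing processing time): #122 #101 #136 #129 #115 #108.
#122: waits 0, runs 0→18
#101: waits 18, runs 18→32
#136: waits 32, runs 32→42
#129: waits 42, runs 42→48
#115: waits 48, runs 48→53
#108: waits 53, runs 53→57
Sum = 0+18+32+42+48+53 = 193.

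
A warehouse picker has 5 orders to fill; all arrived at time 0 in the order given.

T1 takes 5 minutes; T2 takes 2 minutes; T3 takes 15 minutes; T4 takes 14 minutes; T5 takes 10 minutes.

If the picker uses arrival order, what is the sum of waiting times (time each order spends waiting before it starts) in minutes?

70

FIFO (arrival order): T1 T2 T3 T4 T5.
T1: waits 0, runs 0→5
T2: waits 5, runs 5→7
T3: waits 7, runs 7→22
T4: waits 22, runs 22→36
T5: waits 36, runs 36→46
Sum = 0+5+7+22+36 = 70.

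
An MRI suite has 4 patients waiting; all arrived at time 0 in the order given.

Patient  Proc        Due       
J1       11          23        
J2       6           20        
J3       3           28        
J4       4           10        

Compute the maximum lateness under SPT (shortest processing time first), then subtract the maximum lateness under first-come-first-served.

SPT (increasing processing time): J3 J4 J2 J1.
J3: 0→3, due 28, lateness -25
J4: 3→7, due 10, lateness -3
J2: 7→13, due 20, lateness -7
J1: 13→24, due 23, lateness 1
Maximum = 1.
FIFO (arrival order): J1 J2 J3 J4.
J1: 0→11, due 23, lateness -12
J2: 11→17, due 20, lateness -3
J3: 17→20, due 28, lateness -8
J4: 20→24, due 10, lateness 14
Maximum = 14.
Difference = 1 − 14 = -13.

-13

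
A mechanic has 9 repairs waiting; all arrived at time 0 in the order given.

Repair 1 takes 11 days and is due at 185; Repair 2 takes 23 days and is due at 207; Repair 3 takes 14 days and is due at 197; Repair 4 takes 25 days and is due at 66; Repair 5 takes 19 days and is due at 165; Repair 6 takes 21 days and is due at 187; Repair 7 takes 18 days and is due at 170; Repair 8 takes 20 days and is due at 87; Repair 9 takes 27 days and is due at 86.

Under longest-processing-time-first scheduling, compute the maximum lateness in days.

LPT (decreasing processing time): Repair 9 Repair 4 Repair 2 Repair 6 Repair 8 Repair 5 Repair 7 Repair 3 Repair 1.
Repair 9: 0→27, due 86, lateness -59
Repair 4: 27→52, due 66, lateness -14
Repair 2: 52→75, due 207, lateness -132
Repair 6: 75→96, due 187, lateness -91
Repair 8: 96→116, due 87, lateness 29
Repair 5: 116→135, due 165, lateness -30
Repair 7: 135→153, due 170, lateness -17
Repair 3: 153→167, due 197, lateness -30
Repair 1: 167→178, due 185, lateness -7
Maximum = 29.

29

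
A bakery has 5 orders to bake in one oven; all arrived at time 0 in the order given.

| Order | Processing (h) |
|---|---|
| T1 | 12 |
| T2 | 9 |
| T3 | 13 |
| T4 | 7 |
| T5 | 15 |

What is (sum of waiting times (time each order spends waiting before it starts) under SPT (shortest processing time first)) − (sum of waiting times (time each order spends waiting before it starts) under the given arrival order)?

SPT (increasing processing time): T4 T2 T1 T3 T5.
T4: waits 0, runs 0→7
T2: waits 7, runs 7→16
T1: waits 16, runs 16→28
T3: waits 28, runs 28→41
T5: waits 41, runs 41→56
Sum = 0+7+16+28+41 = 92.
FIFO (arrival order): T1 T2 T3 T4 T5.
T1: waits 0, runs 0→12
T2: waits 12, runs 12→21
T3: waits 21, runs 21→34
T4: waits 34, runs 34→41
T5: waits 41, runs 41→56
Sum = 0+12+21+34+41 = 108.
Difference = 92 − 108 = -16.

-16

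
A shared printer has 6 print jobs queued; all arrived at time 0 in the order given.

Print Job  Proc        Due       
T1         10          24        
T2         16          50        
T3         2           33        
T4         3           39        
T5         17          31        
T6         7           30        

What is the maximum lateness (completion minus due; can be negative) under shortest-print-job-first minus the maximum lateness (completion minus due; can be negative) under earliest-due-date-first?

19

SPT (increasing processing time): T3 T4 T6 T1 T2 T5.
T3: 0→2, due 33, lateness -31
T4: 2→5, due 39, lateness -34
T6: 5→12, due 30, lateness -18
T1: 12→22, due 24, lateness -2
T2: 22→38, due 50, lateness -12
T5: 38→55, due 31, lateness 24
Maximum = 24.
EDD (increasing due date): T1 T6 T5 T3 T4 T2.
T1: 0→10, due 24, lateness -14
T6: 10→17, due 30, lateness -13
T5: 17→34, due 31, lateness 3
T3: 34→36, due 33, lateness 3
T4: 36→39, due 39, lateness 0
T2: 39→55, due 50, lateness 5
Maximum = 5.
Difference = 24 − 5 = 19.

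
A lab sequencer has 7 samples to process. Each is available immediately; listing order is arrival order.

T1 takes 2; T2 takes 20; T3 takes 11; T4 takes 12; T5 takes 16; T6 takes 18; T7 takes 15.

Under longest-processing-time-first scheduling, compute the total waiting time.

354

LPT (decreasing processing time): T2 T6 T5 T7 T4 T3 T1.
T2: waits 0, runs 0→20
T6: waits 20, runs 20→38
T5: waits 38, runs 38→54
T7: waits 54, runs 54→69
T4: waits 69, runs 69→81
T3: waits 81, runs 81→92
T1: waits 92, runs 92→94
Sum = 0+20+38+54+69+81+92 = 354.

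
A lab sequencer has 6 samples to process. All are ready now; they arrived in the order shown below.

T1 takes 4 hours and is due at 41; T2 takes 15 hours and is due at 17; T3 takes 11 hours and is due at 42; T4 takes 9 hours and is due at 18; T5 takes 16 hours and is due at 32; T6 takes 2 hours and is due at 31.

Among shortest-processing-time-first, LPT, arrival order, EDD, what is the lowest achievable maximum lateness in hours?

SPT (increasing processing time): T6 T1 T4 T3 T2 T5.
T6: 0→2, due 31, lateness -29
T1: 2→6, due 41, lateness -35
T4: 6→15, due 18, lateness -3
T3: 15→26, due 42, lateness -16
T2: 26→41, due 17, lateness 24
T5: 41→57, due 32, lateness 25
Maximum = 25.
LPT (decreasing processing time): T5 T2 T3 T4 T1 T6.
T5: 0→16, due 32, lateness -16
T2: 16→31, due 17, lateness 14
T3: 31→42, due 42, lateness 0
T4: 42→51, due 18, lateness 33
T1: 51→55, due 41, lateness 14
T6: 55→57, due 31, lateness 26
Maximum = 33.
FIFO (arrival order): T1 T2 T3 T4 T5 T6.
T1: 0→4, due 41, lateness -37
T2: 4→19, due 17, lateness 2
T3: 19→30, due 42, lateness -12
T4: 30→39, due 18, lateness 21
T5: 39→55, due 32, lateness 23
T6: 55→57, due 31, lateness 26
Maximum = 26.
EDD (increasing due date): T2 T4 T6 T5 T1 T3.
T2: 0→15, due 17, lateness -2
T4: 15→24, due 18, lateness 6
T6: 24→26, due 31, lateness -5
T5: 26→42, due 32, lateness 10
T1: 42→46, due 41, lateness 5
T3: 46→57, due 42, lateness 15
Maximum = 15.
SPT 25, LPT 33, FIFO 26, EDD 15 → minimum 15.

15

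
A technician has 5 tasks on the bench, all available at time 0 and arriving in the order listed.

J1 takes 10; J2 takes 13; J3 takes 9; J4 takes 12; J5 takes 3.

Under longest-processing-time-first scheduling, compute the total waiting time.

117

LPT (decreasing processing time): J2 J4 J1 J3 J5.
J2: waits 0, runs 0→13
J4: waits 13, runs 13→25
J1: waits 25, runs 25→35
J3: waits 35, runs 35→44
J5: waits 44, runs 44→47
Sum = 0+13+25+35+44 = 117.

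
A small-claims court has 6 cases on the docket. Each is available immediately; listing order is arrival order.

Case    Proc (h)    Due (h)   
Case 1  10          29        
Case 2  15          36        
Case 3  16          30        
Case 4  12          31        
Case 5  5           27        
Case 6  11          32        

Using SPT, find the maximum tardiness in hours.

39

SPT (increasing processing time): Case 5 Case 1 Case 6 Case 4 Case 2 Case 3.
Case 5: 0→5, due 27, tardiness 0
Case 1: 5→15, due 29, tardiness 0
Case 6: 15→26, due 32, tardiness 0
Case 4: 26→38, due 31, tardiness 7
Case 2: 38→53, due 36, tardiness 17
Case 3: 53→69, due 30, tardiness 39
Maximum = 39.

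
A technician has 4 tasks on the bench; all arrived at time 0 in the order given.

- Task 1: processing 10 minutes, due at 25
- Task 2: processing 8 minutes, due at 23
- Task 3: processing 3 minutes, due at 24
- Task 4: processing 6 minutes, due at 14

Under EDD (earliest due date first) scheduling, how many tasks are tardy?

EDD (increasing due date): Task 4 Task 2 Task 3 Task 1.
Task 4: 0→6, due 14, tardiness 0
Task 2: 6→14, due 23, tardiness 0
Task 3: 14→17, due 24, tardiness 0
Task 1: 17→27, due 25, tardiness 2
Late tasks: 1.

1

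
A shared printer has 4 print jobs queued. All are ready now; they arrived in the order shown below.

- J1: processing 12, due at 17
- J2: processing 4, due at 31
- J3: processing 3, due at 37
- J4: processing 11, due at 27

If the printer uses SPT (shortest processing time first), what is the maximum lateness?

13

SPT (increasing processing time): J3 J2 J4 J1.
J3: 0→3, due 37, lateness -34
J2: 3→7, due 31, lateness -24
J4: 7→18, due 27, lateness -9
J1: 18→30, due 17, lateness 13
Maximum = 13.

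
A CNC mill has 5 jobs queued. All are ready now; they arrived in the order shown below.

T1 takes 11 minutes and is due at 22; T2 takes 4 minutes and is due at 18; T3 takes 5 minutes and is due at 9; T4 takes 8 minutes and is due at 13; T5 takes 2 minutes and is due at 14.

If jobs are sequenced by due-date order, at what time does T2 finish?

19

EDD (increasing due date): T3 T4 T5 T2 T1.
T3: 0→5
T4: 5→13
T5: 13→15
T2: 15→19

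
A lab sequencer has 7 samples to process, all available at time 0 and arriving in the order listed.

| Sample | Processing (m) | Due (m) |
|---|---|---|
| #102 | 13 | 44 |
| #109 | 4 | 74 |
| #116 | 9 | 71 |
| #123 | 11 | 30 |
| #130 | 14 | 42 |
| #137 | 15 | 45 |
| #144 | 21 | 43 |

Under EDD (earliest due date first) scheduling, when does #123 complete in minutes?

EDD (increasing due date): #123 #130 #144 #102 #137 #116 #109.
#123: 0→11

11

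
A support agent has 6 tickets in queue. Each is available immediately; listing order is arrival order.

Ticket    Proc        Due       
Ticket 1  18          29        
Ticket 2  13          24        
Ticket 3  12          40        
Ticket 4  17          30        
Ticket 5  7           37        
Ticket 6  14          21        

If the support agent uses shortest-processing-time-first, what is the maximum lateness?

SPT (increasing processing time): Ticket 5 Ticket 3 Ticket 2 Ticket 6 Ticket 4 Ticket 1.
Ticket 5: 0→7, due 37, lateness -30
Ticket 3: 7→19, due 40, lateness -21
Ticket 2: 19→32, due 24, lateness 8
Ticket 6: 32→46, due 21, lateness 25
Ticket 4: 46→63, due 30, lateness 33
Ticket 1: 63→81, due 29, lateness 52
Maximum = 52.

52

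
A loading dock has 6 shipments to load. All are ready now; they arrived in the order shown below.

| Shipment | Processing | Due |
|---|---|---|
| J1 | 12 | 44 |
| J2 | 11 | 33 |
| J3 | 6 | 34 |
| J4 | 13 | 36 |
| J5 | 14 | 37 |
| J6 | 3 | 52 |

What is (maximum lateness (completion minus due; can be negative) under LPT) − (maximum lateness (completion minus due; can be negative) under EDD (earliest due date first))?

LPT (decreasing processing time): J5 J4 J1 J2 J3 J6.
J5: 0→14, due 37, lateness -23
J4: 14→27, due 36, lateness -9
J1: 27→39, due 44, lateness -5
J2: 39→50, due 33, lateness 17
J3: 50→56, due 34, lateness 22
J6: 56→59, due 52, lateness 7
Maximum = 22.
EDD (increasing due date): J2 J3 J4 J5 J1 J6.
J2: 0→11, due 33, lateness -22
J3: 11→17, due 34, lateness -17
J4: 17→30, due 36, lateness -6
J5: 30→44, due 37, lateness 7
J1: 44→56, due 44, lateness 12
J6: 56→59, due 52, lateness 7
Maximum = 12.
Difference = 22 − 12 = 10.

10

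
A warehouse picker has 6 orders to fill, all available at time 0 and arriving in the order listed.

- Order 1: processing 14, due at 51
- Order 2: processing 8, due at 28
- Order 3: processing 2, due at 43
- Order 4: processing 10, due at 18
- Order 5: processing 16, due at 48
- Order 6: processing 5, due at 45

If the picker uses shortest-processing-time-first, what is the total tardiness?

14

SPT (increasing processing time): Order 3 Order 6 Order 2 Order 4 Order 1 Order 5.
Order 3: 0→2, due 43, tardiness 0
Order 6: 2→7, due 45, tardiness 0
Order 2: 7→15, due 28, tardiness 0
Order 4: 15→25, due 18, tardiness 7
Order 1: 25→39, due 51, tardiness 0
Order 5: 39→55, due 48, tardiness 7
Sum = 0+0+0+7+0+7 = 14.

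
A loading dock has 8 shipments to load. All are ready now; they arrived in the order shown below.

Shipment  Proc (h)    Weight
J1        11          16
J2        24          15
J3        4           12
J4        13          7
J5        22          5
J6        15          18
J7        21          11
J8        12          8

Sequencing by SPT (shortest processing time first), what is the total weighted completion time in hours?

SPT (increasing processing time): J3 J1 J8 J4 J6 J7 J5 J2.
J3: finishes 4, weight 12, w·C = 48
J1: finishes 15, weight 16, w·C = 240
J8: finishes 27, weight 8, w·C = 216
J4: finishes 40, weight 7, w·C = 280
J6: finishes 55, weight 18, w·C = 990
J7: finishes 76, weight 11, w·C = 836
J5: finishes 98, weight 5, w·C = 490
J2: finishes 122, weight 15, w·C = 1830
Sum = 48+240+216+280+990+836+490+1830 = 4930.

4930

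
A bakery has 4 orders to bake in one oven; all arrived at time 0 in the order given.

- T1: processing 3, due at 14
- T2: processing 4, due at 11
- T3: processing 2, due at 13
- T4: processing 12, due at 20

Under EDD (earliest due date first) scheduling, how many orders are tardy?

1

EDD (increasing due date): T2 T3 T1 T4.
T2: 0→4, due 11, tardiness 0
T3: 4→6, due 13, tardiness 0
T1: 6→9, due 14, tardiness 0
T4: 9→21, due 20, tardiness 1
Late orders: 1.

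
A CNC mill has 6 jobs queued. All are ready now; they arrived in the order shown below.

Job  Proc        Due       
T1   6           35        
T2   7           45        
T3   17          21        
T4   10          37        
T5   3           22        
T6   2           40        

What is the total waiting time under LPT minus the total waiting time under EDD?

LPT (decreasing processing time): T3 T4 T2 T1 T5 T6.
T3: waits 0, runs 0→17
T4: waits 17, runs 17→27
T2: waits 27, runs 27→34
T1: waits 34, runs 34→40
T5: waits 40, runs 40→43
T6: waits 43, runs 43→45
Sum = 0+17+27+34+40+43 = 161.
EDD (increasing due date): T3 T5 T1 T4 T6 T2.
T3: waits 0, runs 0→17
T5: waits 17, runs 17→20
T1: waits 20, runs 20→26
T4: waits 26, runs 26→36
T6: waits 36, runs 36→38
T2: waits 38, runs 38→45
Sum = 0+17+20+26+36+38 = 137.
Difference = 161 − 137 = 24.

24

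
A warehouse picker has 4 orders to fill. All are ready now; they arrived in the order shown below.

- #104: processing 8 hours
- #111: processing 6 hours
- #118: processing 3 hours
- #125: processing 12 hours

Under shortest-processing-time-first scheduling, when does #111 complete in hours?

9

SPT (increasing processing time): #118 #111 #104 #125.
#118: 0→3
#111: 3→9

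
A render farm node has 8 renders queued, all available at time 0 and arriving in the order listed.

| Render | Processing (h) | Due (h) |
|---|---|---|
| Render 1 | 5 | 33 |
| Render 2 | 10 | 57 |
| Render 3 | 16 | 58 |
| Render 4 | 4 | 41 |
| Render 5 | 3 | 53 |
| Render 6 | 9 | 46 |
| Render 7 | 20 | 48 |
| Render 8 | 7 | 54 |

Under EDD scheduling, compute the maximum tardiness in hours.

16

EDD (increasing due date): Render 1 Render 4 Render 6 Render 7 Render 5 Render 8 Render 2 Render 3.
Render 1: 0→5, due 33, tardiness 0
Render 4: 5→9, due 41, tardiness 0
Render 6: 9→18, due 46, tardiness 0
Render 7: 18→38, due 48, tardiness 0
Render 5: 38→41, due 53, tardiness 0
Render 8: 41→48, due 54, tardiness 0
Render 2: 48→58, due 57, tardiness 1
Render 3: 58→74, due 58, tardiness 16
Maximum = 16.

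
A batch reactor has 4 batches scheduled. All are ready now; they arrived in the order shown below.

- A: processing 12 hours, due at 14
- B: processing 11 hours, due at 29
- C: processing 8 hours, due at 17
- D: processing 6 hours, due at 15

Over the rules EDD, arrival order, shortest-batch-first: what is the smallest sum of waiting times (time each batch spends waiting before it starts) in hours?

EDD (increasing due date): A D C B.
A: waits 0, runs 0→12
D: waits 12, runs 12→18
C: waits 18, runs 18→26
B: waits 26, runs 26→37
Sum = 0+12+18+26 = 56.
FIFO (arrival order): A B C D.
A: waits 0, runs 0→12
B: waits 12, runs 12→23
C: waits 23, runs 23→31
D: waits 31, runs 31→37
Sum = 0+12+23+31 = 66.
SPT (increasing processing time): D C B A.
D: waits 0, runs 0→6
C: waits 6, runs 6→14
B: waits 14, runs 14→25
A: waits 25, runs 25→37
Sum = 0+6+14+25 = 45.
EDD 56, FIFO 66, SPT 45 → minimum 45.

45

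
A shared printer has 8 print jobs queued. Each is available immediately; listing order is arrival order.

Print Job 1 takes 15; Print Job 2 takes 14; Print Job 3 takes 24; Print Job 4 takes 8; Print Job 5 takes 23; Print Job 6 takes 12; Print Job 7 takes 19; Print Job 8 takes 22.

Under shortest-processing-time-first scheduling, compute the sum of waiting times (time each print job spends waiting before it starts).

382

SPT (increasing processing time): Print Job 4 Print Job 6 Print Job 2 Print Job 1 Print Job 7 Print Job 8 Print Job 5 Print Job 3.
Print Job 4: waits 0, runs 0→8
Print Job 6: waits 8, runs 8→20
Print Job 2: waits 20, runs 20→34
Print Job 1: waits 34, runs 34→49
Print Job 7: waits 49, runs 49→68
Print Job 8: waits 68, runs 68→90
Print Job 5: waits 90, runs 90→113
Print Job 3: waits 113, runs 113→137
Sum = 0+8+20+34+49+68+90+113 = 382.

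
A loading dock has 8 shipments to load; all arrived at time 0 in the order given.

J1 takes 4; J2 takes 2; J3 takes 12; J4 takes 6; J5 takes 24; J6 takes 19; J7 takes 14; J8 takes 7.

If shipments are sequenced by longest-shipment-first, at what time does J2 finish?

LPT (decreasing processing time): J5 J6 J7 J3 J8 J4 J1 J2.
J5: 0→24
J6: 24→43
J7: 43→57
J3: 57→69
J8: 69→76
J4: 76→82
J1: 82→86
J2: 86→88

88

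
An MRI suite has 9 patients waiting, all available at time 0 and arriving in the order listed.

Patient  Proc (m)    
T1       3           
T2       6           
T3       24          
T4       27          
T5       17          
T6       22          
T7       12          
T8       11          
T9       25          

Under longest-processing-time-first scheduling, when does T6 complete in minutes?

98

LPT (decreasing processing time): T4 T9 T3 T6 T5 T7 T8 T2 T1.
T4: 0→27
T9: 27→52
T3: 52→76
T6: 76→98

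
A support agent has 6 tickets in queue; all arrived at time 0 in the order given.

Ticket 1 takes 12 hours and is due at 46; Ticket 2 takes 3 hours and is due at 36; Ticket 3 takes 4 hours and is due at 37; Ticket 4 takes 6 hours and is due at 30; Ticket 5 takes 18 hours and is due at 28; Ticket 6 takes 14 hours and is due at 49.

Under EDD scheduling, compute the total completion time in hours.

200

EDD (increasing due date): Ticket 5 Ticket 4 Ticket 2 Ticket 3 Ticket 1 Ticket 6.
Ticket 5: 0→18
Ticket 4: 18→24
Ticket 2: 24→27
Ticket 3: 27→31
Ticket 1: 31→43
Ticket 6: 43→57
Sum = 18+24+27+31+43+57 = 200.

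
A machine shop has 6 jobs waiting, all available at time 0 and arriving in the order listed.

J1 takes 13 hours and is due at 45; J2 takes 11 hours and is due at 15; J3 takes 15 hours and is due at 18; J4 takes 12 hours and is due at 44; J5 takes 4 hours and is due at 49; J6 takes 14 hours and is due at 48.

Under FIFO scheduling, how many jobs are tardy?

5

FIFO (arrival order): J1 J2 J3 J4 J5 J6.
J1: 0→13, due 45, tardiness 0
J2: 13→24, due 15, tardiness 9
J3: 24→39, due 18, tardiness 21
J4: 39→51, due 44, tardiness 7
J5: 51→55, due 49, tardiness 6
J6: 55→69, due 48, tardiness 21
Late jobs: 5.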